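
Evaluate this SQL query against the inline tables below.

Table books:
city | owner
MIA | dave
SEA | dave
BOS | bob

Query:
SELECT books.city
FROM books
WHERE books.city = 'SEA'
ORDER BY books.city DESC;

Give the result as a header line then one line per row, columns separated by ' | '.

== RESULT ==
books.city
SEA

Derivation:
After WHERE (1 rows):
books.city | books.owner
SEA | dave
After SELECT (1 rows):
books.city
SEA
After ORDER BY (1 rows):
books.city
SEA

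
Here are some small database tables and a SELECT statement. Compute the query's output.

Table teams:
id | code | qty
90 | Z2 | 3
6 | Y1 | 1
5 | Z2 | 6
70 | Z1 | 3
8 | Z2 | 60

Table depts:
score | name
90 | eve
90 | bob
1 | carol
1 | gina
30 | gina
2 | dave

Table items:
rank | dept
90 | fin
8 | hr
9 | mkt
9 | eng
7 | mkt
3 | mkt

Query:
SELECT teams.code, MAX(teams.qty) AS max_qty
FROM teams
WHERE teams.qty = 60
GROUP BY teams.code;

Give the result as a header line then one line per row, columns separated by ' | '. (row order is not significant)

After WHERE (1 rows):
teams.id | teams.code | teams.qty
8 | Z2 | 60
After GROUP BY (1 rows):
teams.code | max_qty
Z2 | 60

== RESULT ==
teams.code | max_qty
Z2 | 60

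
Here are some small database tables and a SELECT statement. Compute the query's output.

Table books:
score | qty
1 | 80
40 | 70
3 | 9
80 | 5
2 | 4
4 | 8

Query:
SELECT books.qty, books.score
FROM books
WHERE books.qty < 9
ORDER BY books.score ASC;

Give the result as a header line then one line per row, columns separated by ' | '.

After WHERE (3 rows):
books.score | books.qty
80 | 5
2 | 4
4 | 8
After SELECT (3 rows):
books.qty | books.score
5 | 80
4 | 2
8 | 4
After ORDER BY (3 rows):
books.qty | books.score
4 | 2
8 | 4
5 | 80

== RESULT ==
books.qty | books.score
4 | 2
8 | 4
5 | 80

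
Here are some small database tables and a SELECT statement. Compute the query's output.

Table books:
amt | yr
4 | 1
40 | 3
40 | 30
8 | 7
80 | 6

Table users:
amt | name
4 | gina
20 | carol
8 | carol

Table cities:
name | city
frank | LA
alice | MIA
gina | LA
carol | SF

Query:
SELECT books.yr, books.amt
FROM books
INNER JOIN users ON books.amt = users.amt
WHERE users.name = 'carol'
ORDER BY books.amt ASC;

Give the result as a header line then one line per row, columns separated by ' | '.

After JOIN users (2 rows):
books.amt | books.yr | users.amt | users.name
4 | 1 | 4 | gina
8 | 7 | 8 | carol
After WHERE (1 rows):
books.amt | books.yr | users.amt | users.name
8 | 7 | 8 | carol
After SELECT (1 rows):
books.yr | books.amt
7 | 8
After ORDER BY (1 rows):
books.yr | books.amt
7 | 8

== RESULT ==
books.yr | books.amt
7 | 8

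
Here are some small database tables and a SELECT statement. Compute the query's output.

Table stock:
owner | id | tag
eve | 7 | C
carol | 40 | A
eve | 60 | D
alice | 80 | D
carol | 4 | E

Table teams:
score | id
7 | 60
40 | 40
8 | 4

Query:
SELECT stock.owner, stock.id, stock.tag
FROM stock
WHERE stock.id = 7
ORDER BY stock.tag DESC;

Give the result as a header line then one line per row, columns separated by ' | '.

After WHERE (1 rows):
stock.owner | stock.id | stock.tag
eve | 7 | C
After SELECT (1 rows):
stock.owner | stock.id | stock.tag
eve | 7 | C
After ORDER BY (1 rows):
stock.owner | stock.id | stock.tag
eve | 7 | C

== RESULT ==
stock.owner | stock.id | stock.tag
eve | 7 | C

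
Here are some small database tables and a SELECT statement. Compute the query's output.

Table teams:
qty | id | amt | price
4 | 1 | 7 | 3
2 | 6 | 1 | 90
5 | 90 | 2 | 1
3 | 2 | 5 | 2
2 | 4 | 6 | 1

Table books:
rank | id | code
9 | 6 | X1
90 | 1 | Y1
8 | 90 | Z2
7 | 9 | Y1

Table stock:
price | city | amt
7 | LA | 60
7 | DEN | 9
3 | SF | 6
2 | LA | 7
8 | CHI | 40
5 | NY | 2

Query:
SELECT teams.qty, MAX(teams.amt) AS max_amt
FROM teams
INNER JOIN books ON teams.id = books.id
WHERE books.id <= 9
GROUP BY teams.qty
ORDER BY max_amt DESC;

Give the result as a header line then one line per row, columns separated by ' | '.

== RESULT ==
teams.qty | max_amt
4 | 7
2 | 1

Derivation:
After JOIN books (3 rows):
teams.qty | teams.id | teams.amt | teams.price | books.rank | books.id | books.code
4 | 1 | 7 | 3 | 90 | 1 | Y1
2 | 6 | 1 | 90 | 9 | 6 | X1
5 | 90 | 2 | 1 | 8 | 90 | Z2
After WHERE (2 rows):
teams.qty | teams.id | teams.amt | teams.price | books.rank | books.id | books.code
4 | 1 | 7 | 3 | 90 | 1 | Y1
2 | 6 | 1 | 90 | 9 | 6 | X1
After GROUP BY (2 rows):
teams.qty | max_amt
4 | 7
2 | 1
After ORDER BY (2 rows):
teams.qty | max_amt
4 | 7
2 | 1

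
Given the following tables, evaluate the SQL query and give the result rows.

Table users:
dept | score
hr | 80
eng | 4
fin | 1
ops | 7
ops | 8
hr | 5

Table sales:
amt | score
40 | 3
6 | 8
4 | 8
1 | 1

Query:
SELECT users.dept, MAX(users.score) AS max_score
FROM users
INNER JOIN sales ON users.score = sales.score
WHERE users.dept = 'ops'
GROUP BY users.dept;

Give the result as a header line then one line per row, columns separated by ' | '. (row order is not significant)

After JOIN sales (3 rows):
users.dept | users.score | sales.amt | sales.score
fin | 1 | 1 | 1
ops | 8 | 6 | 8
ops | 8 | 4 | 8
After WHERE (2 rows):
users.dept | users.score | sales.amt | sales.score
ops | 8 | 6 | 8
ops | 8 | 4 | 8
After GROUP BY (1 rows):
users.dept | max_score
ops | 8

== RESULT ==
users.dept | max_score
ops | 8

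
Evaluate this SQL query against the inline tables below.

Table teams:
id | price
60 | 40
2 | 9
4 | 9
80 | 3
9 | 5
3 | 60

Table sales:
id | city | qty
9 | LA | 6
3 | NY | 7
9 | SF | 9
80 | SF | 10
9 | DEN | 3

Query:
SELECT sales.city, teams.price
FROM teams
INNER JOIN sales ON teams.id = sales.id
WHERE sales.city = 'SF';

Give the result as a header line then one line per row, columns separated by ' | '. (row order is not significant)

== RESULT ==
sales.city | teams.price
SF | 3
SF | 5

Derivation:
After JOIN sales (5 rows):
teams.id | teams.price | sales.id | sales.city | sales.qty
80 | 3 | 80 | SF | 10
9 | 5 | 9 | LA | 6
9 | 5 | 9 | SF | 9
9 | 5 | 9 | DEN | 3
3 | 60 | 3 | NY | 7
After WHERE (2 rows):
teams.id | teams.price | sales.id | sales.city | sales.qty
80 | 3 | 80 | SF | 10
9 | 5 | 9 | SF | 9
After SELECT (2 rows):
sales.city | teams.price
SF | 3
SF | 5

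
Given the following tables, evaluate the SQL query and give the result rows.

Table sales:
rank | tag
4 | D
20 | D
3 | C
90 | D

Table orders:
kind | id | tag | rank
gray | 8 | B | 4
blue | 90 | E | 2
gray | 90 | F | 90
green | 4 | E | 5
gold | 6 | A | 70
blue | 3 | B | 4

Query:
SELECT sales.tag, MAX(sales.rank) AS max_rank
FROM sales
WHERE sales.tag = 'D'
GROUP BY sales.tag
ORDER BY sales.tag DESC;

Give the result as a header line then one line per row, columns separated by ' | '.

After WHERE (3 rows):
sales.rank | sales.tag
4 | D
20 | D
90 | D
After GROUP BY (1 rows):
sales.tag | max_rank
D | 90
After ORDER BY (1 rows):
sales.tag | max_rank
D | 90

== RESULT ==
sales.tag | max_rank
D | 90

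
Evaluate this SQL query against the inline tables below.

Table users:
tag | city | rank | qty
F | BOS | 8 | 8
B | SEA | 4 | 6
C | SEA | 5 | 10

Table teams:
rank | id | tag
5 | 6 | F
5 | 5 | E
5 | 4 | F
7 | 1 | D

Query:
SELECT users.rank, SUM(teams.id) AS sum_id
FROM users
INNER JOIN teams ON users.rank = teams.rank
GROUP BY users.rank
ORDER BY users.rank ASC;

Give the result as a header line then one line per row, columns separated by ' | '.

After JOIN teams (3 rows):
users.tag | users.city | users.rank | users.qty | teams.rank | teams.id | teams.tag
C | SEA | 5 | 10 | 5 | 6 | F
C | SEA | 5 | 10 | 5 | 5 | E
C | SEA | 5 | 10 | 5 | 4 | F
After GROUP BY (1 rows):
users.rank | sum_id
5 | 15
After ORDER BY (1 rows):
users.rank | sum_id
5 | 15

== RESULT ==
users.rank | sum_id
5 | 15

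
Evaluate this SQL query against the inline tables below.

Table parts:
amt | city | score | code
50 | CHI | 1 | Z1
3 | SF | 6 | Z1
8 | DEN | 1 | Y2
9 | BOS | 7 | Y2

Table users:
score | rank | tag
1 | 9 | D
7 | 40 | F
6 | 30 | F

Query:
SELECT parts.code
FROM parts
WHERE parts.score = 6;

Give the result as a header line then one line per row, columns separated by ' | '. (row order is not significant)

After WHERE (1 rows):
parts.amt | parts.city | parts.score | parts.code
3 | SF | 6 | Z1
After SELECT (1 rows):
parts.code
Z1

== RESULT ==
parts.code
Z1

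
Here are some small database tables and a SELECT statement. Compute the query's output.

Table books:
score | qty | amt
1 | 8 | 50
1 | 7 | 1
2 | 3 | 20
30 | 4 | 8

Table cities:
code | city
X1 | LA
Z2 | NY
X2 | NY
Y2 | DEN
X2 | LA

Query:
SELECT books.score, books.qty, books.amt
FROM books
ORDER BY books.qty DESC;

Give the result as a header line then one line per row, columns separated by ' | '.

== RESULT ==
books.score | books.qty | books.amt
1 | 8 | 50
1 | 7 | 1
30 | 4 | 8
2 | 3 | 20

Derivation:
After SELECT (4 rows):
books.score | books.qty | books.amt
1 | 8 | 50
1 | 7 | 1
2 | 3 | 20
30 | 4 | 8
After ORDER BY (4 rows):
books.score | books.qty | books.amt
1 | 8 | 50
1 | 7 | 1
30 | 4 | 8
2 | 3 | 20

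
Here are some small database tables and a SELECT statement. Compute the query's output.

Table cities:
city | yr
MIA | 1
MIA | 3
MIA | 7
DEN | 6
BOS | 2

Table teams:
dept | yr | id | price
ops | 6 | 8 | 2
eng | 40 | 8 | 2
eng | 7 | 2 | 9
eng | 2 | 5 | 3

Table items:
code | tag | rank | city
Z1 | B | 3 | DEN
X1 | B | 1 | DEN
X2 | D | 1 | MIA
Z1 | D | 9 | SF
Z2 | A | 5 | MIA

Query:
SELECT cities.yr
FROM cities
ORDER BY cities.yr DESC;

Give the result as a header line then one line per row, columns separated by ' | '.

== RESULT ==
cities.yr
7
6
3
2
1

Derivation:
After SELECT (5 rows):
cities.yr
1
3
7
6
2
After ORDER BY (5 rows):
cities.yr
7
6
3
2
1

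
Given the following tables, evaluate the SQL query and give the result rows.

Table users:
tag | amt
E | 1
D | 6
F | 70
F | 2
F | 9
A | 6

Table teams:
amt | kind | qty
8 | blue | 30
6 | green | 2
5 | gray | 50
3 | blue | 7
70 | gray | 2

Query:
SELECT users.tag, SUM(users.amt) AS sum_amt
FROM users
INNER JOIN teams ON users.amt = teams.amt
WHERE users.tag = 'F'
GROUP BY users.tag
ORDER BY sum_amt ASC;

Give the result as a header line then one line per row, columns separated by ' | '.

== RESULT ==
users.tag | sum_amt
F | 70

Derivation:
After JOIN teams (3 rows):
users.tag | users.amt | teams.amt | teams.kind | teams.qty
D | 6 | 6 | green | 2
F | 70 | 70 | gray | 2
A | 6 | 6 | green | 2
After WHERE (1 rows):
users.tag | users.amt | teams.amt | teams.kind | teams.qty
F | 70 | 70 | gray | 2
After GROUP BY (1 rows):
users.tag | sum_amt
F | 70
After ORDER BY (1 rows):
users.tag | sum_amt
F | 70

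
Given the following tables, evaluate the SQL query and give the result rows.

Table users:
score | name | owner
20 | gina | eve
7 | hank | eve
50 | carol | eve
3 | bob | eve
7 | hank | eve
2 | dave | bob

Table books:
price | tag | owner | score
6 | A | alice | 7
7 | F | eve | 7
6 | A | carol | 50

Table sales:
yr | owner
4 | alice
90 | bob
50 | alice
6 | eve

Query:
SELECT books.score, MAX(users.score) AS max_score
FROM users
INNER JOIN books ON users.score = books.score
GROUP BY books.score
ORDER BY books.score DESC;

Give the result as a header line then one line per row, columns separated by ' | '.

== RESULT ==
books.score | max_score
50 | 50
7 | 7

Derivation:
After JOIN books (5 rows):
users.score | users.name | users.owner | books.price | books.tag | books.owner | books.score
7 | hank | eve | 6 | A | alice | 7
7 | hank | eve | 7 | F | eve | 7
50 | carol | eve | 6 | A | carol | 50
7 | hank | eve | 6 | A | alice | 7
7 | hank | eve | 7 | F | eve | 7
After GROUP BY (2 rows):
books.score | max_score
7 | 7
50 | 50
After ORDER BY (2 rows):
books.score | max_score
50 | 50
7 | 7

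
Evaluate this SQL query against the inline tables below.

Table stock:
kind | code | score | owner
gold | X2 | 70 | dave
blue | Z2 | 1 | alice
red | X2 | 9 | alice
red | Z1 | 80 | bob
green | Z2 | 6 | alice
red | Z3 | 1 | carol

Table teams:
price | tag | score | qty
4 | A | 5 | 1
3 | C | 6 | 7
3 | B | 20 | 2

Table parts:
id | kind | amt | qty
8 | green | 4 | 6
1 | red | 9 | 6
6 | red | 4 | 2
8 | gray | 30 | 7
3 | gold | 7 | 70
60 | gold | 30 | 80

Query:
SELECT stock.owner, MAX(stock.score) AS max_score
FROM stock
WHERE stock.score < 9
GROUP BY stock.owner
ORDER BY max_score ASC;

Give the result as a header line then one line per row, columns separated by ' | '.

After WHERE (3 rows):
stock.kind | stock.code | stock.score | stock.owner
blue | Z2 | 1 | alice
green | Z2 | 6 | alice
red | Z3 | 1 | carol
After GROUP BY (2 rows):
stock.owner | max_score
alice | 6
carol | 1
After ORDER BY (2 rows):
stock.owner | max_score
carol | 1
alice | 6

== RESULT ==
stock.owner | max_score
carol | 1
alice | 6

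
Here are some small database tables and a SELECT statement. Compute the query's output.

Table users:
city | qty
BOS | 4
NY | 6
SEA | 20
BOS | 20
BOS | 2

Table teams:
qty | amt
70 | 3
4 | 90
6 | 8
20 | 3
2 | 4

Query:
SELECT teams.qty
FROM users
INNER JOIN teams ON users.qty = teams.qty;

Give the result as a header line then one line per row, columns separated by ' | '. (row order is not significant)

After JOIN teams (5 rows):
users.city | users.qty | teams.qty | teams.amt
BOS | 4 | 4 | 90
NY | 6 | 6 | 8
SEA | 20 | 20 | 3
BOS | 20 | 20 | 3
BOS | 2 | 2 | 4
After SELECT (5 rows):
teams.qty
4
6
20
20
2

== RESULT ==
teams.qty
4
6
20
20
2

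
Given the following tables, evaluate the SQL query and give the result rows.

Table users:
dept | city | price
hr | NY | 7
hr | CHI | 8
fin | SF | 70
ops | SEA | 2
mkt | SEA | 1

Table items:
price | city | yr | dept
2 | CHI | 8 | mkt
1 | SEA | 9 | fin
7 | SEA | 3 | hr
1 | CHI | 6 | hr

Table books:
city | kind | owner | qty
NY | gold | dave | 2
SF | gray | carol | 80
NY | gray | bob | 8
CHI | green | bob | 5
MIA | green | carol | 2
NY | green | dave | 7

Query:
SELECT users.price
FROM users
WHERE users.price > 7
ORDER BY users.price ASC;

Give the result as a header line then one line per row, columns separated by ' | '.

After WHERE (2 rows):
users.dept | users.city | users.price
hr | CHI | 8
fin | SF | 70
After SELECT (2 rows):
users.price
8
70
After ORDER BY (2 rows):
users.price
8
70

== RESULT ==
users.price
8
70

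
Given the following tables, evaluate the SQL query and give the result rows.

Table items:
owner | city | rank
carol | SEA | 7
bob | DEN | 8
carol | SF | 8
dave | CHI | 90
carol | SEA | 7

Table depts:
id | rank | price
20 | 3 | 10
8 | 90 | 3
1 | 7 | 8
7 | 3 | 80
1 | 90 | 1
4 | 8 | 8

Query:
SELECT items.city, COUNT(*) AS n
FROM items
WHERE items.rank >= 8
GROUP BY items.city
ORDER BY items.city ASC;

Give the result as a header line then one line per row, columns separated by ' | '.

== RESULT ==
items.city | n
CHI | 1
DEN | 1
SF | 1

Derivation:
After WHERE (3 rows):
items.owner | items.city | items.rank
bob | DEN | 8
carol | SF | 8
dave | CHI | 90
After GROUP BY (3 rows):
items.city | n
DEN | 1
SF | 1
CHI | 1
After ORDER BY (3 rows):
items.city | n
CHI | 1
DEN | 1
SF | 1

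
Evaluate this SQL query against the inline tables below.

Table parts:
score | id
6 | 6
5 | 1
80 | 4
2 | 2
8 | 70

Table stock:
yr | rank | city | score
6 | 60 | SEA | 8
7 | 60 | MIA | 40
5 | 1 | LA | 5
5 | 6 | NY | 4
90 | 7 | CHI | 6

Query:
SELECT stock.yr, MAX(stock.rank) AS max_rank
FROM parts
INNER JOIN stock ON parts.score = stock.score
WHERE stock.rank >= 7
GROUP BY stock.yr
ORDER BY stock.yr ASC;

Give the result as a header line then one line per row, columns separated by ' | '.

After JOIN stock (3 rows):
parts.score | parts.id | stock.yr | stock.rank | stock.city | stock.score
6 | 6 | 90 | 7 | CHI | 6
5 | 1 | 5 | 1 | LA | 5
8 | 70 | 6 | 60 | SEA | 8
After WHERE (2 rows):
parts.score | parts.id | stock.yr | stock.rank | stock.city | stock.score
6 | 6 | 90 | 7 | CHI | 6
8 | 70 | 6 | 60 | SEA | 8
After GROUP BY (2 rows):
stock.yr | max_rank
90 | 7
6 | 60
After ORDER BY (2 rows):
stock.yr | max_rank
6 | 60
90 | 7

== RESULT ==
stock.yr | max_rank
6 | 60
90 | 7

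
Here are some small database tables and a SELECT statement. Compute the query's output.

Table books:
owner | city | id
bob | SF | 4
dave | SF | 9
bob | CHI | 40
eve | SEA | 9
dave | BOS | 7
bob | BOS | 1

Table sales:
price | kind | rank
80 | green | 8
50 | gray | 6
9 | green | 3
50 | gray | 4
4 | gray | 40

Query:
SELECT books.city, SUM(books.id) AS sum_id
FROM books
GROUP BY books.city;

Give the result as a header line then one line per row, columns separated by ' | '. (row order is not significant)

After GROUP BY (4 rows):
books.city | sum_id
SF | 13
CHI | 40
SEA | 9
BOS | 8

== RESULT ==
books.city | sum_id
SF | 13
CHI | 40
SEA | 9
BOS | 8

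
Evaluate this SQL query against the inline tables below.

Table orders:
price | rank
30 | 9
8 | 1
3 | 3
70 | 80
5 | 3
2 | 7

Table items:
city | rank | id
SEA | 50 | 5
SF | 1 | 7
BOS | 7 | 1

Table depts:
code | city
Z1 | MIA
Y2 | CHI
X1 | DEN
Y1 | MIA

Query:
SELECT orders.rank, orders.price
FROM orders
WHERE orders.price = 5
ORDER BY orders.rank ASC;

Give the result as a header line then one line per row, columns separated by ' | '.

== RESULT ==
orders.rank | orders.price
3 | 5

Derivation:
After WHERE (1 rows):
orders.price | orders.rank
5 | 3
After SELECT (1 rows):
orders.rank | orders.price
3 | 5
After ORDER BY (1 rows):
orders.rank | orders.price
3 | 5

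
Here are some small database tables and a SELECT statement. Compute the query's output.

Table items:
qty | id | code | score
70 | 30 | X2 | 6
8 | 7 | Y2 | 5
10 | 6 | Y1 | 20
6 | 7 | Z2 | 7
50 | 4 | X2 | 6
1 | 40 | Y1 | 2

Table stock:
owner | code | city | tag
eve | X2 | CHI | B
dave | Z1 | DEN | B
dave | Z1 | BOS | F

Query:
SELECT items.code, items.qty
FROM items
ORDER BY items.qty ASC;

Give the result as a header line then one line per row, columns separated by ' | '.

== RESULT ==
items.code | items.qty
Y1 | 1
Z2 | 6
Y2 | 8
Y1 | 10
X2 | 50
X2 | 70

Derivation:
After SELECT (6 rows):
items.code | items.qty
X2 | 70
Y2 | 8
Y1 | 10
Z2 | 6
X2 | 50
Y1 | 1
After ORDER BY (6 rows):
items.code | items.qty
Y1 | 1
Z2 | 6
Y2 | 8
Y1 | 10
X2 | 50
X2 | 70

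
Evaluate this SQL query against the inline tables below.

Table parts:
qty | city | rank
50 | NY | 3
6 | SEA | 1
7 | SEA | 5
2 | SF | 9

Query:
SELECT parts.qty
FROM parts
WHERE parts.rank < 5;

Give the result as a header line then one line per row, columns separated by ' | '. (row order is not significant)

== RESULT ==
parts.qty
50
6

Derivation:
After WHERE (2 rows):
parts.qty | parts.city | parts.rank
50 | NY | 3
6 | SEA | 1
After SELECT (2 rows):
parts.qty
50
6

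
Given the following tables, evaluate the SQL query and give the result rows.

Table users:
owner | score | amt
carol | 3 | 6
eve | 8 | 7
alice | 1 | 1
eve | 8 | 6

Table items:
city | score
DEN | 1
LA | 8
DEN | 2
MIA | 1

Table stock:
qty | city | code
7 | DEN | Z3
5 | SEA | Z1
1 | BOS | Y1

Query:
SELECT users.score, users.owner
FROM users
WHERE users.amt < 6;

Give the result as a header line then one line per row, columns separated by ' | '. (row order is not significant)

== RESULT ==
users.score | users.owner
1 | alice

Derivation:
After WHERE (1 rows):
users.owner | users.score | users.amt
alice | 1 | 1
After SELECT (1 rows):
users.score | users.owner
1 | alice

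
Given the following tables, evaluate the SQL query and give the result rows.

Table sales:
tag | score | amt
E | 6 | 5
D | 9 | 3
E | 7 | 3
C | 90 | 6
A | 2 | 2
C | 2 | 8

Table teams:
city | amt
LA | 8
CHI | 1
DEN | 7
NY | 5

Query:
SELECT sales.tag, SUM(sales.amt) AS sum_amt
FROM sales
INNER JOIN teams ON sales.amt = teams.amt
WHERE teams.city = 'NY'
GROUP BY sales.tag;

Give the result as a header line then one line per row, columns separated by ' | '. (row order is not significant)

After JOIN teams (2 rows):
sales.tag | sales.score | sales.amt | teams.city | teams.amt
E | 6 | 5 | NY | 5
C | 2 | 8 | LA | 8
After WHERE (1 rows):
sales.tag | sales.score | sales.amt | teams.city | teams.amt
E | 6 | 5 | NY | 5
After GROUP BY (1 rows):
sales.tag | sum_amt
E | 5

== RESULT ==
sales.tag | sum_amt
E | 5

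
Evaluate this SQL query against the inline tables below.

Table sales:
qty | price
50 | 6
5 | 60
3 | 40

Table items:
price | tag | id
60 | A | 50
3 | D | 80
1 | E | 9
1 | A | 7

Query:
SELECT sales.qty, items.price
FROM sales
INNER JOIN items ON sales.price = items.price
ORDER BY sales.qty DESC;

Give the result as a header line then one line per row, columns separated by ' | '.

After JOIN items (1 rows):
sales.qty | sales.price | items.price | items.tag | items.id
5 | 60 | 60 | A | 50
After SELECT (1 rows):
sales.qty | items.price
5 | 60
After ORDER BY (1 rows):
sales.qty | items.price
5 | 60

== RESULT ==
sales.qty | items.price
5 | 60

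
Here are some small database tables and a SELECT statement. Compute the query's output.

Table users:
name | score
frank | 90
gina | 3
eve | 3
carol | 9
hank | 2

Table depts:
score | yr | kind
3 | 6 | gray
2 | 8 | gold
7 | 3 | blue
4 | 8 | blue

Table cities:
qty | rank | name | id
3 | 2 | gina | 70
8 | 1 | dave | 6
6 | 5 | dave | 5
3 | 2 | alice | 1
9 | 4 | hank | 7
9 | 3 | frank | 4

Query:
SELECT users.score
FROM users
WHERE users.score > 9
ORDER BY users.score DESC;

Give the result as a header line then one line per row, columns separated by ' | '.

== RESULT ==
users.score
90

Derivation:
After WHERE (1 rows):
users.name | users.score
frank | 90
After SELECT (1 rows):
users.score
90
After ORDER BY (1 rows):
users.score
90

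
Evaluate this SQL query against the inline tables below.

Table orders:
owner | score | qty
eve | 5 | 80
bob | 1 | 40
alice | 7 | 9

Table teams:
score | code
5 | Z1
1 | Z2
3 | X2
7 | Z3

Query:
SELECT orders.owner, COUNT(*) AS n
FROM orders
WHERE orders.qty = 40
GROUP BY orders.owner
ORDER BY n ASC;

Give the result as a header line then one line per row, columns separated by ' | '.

== RESULT ==
orders.owner | n
bob | 1

Derivation:
After WHERE (1 rows):
orders.owner | orders.score | orders.qty
bob | 1 | 40
After GROUP BY (1 rows):
orders.owner | n
bob | 1
After ORDER BY (1 rows):
orders.owner | n
bob | 1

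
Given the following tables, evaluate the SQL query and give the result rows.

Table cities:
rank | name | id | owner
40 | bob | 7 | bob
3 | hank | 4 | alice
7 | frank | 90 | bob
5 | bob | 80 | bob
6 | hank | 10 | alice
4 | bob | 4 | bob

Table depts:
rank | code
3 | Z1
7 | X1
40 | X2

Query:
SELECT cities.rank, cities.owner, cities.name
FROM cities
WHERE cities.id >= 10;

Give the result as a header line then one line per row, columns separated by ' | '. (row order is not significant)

== RESULT ==
cities.rank | cities.owner | cities.name
7 | bob | frank
5 | bob | bob
6 | alice | hank

Derivation:
After WHERE (3 rows):
cities.rank | cities.name | cities.id | cities.owner
7 | frank | 90 | bob
5 | bob | 80 | bob
6 | hank | 10 | alice
After SELECT (3 rows):
cities.rank | cities.owner | cities.name
7 | bob | frank
5 | bob | bob
6 | alice | hank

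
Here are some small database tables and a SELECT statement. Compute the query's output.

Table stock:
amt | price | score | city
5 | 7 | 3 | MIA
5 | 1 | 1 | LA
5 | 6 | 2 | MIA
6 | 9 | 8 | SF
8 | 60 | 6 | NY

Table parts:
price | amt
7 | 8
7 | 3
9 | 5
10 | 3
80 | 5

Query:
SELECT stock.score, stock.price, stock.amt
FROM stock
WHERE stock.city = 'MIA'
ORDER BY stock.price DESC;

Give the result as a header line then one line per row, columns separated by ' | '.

After WHERE (2 rows):
stock.amt | stock.price | stock.score | stock.city
5 | 7 | 3 | MIA
5 | 6 | 2 | MIA
After SELECT (2 rows):
stock.score | stock.price | stock.amt
3 | 7 | 5
2 | 6 | 5
After ORDER BY (2 rows):
stock.score | stock.price | stock.amt
3 | 7 | 5
2 | 6 | 5

== RESULT ==
stock.score | stock.price | stock.amt
3 | 7 | 5
2 | 6 | 5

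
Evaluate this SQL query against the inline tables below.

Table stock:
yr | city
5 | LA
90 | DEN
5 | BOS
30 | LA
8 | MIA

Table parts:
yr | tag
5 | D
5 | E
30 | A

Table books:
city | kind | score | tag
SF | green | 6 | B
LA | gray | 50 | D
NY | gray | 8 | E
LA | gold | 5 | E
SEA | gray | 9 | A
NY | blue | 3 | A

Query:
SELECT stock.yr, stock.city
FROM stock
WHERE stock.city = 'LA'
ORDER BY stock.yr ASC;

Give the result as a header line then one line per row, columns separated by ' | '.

After WHERE (2 rows):
stock.yr | stock.city
5 | LA
30 | LA
After SELECT (2 rows):
stock.yr | stock.city
5 | LA
30 | LA
After ORDER BY (2 rows):
stock.yr | stock.city
5 | LA
30 | LA

== RESULT ==
stock.yr | stock.city
5 | LA
30 | LA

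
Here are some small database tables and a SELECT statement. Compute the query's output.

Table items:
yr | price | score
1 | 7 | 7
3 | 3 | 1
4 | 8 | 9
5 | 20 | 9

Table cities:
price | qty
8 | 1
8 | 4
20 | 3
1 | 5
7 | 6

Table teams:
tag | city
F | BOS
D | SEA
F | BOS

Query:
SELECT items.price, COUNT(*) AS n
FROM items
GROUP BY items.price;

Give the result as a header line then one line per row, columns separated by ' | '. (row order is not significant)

== RESULT ==
items.price | n
7 | 1
3 | 1
8 | 1
20 | 1

Derivation:
After GROUP BY (4 rows):
items.price | n
7 | 1
3 | 1
8 | 1
20 | 1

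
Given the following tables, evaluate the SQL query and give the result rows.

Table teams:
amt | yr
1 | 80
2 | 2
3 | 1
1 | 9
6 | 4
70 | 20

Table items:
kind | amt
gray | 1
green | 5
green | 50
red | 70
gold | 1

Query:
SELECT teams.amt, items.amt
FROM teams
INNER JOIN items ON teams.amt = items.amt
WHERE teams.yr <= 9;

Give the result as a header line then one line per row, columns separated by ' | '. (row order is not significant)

== RESULT ==
teams.amt | items.amt
1 | 1
1 | 1

Derivation:
After JOIN items (5 rows):
teams.amt | teams.yr | items.kind | items.amt
1 | 80 | gray | 1
1 | 80 | gold | 1
1 | 9 | gray | 1
1 | 9 | gold | 1
70 | 20 | red | 70
After WHERE (2 rows):
teams.amt | teams.yr | items.kind | items.amt
1 | 9 | gray | 1
1 | 9 | gold | 1
After SELECT (2 rows):
teams.amt | items.amt
1 | 1
1 | 1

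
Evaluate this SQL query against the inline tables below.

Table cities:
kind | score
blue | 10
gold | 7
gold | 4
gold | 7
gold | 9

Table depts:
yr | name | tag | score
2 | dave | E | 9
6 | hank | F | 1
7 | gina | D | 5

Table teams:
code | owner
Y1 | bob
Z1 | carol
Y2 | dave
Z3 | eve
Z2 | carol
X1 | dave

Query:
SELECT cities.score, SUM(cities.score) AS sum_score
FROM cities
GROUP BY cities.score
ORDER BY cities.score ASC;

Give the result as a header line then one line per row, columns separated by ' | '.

After GROUP BY (4 rows):
cities.score | sum_score
10 | 10
7 | 14
4 | 4
9 | 9
After ORDER BY (4 rows):
cities.score | sum_score
4 | 4
7 | 14
9 | 9
10 | 10

== RESULT ==
cities.score | sum_score
4 | 4
7 | 14
9 | 9
10 | 10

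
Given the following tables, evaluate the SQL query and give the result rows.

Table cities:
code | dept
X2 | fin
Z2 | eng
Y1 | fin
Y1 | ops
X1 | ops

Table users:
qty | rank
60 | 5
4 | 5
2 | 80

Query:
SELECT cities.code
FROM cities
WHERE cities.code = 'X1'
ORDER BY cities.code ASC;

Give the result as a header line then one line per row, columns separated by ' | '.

== RESULT ==
cities.code
X1

Derivation:
After WHERE (1 rows):
cities.code | cities.dept
X1 | ops
After SELECT (1 rows):
cities.code
X1
After ORDER BY (1 rows):
cities.code
X1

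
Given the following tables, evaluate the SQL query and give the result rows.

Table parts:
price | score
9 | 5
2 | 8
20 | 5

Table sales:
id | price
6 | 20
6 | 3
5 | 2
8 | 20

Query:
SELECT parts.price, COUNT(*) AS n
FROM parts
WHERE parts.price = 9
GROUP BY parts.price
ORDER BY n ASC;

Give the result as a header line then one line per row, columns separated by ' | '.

After WHERE (1 rows):
parts.price | parts.score
9 | 5
After GROUP BY (1 rows):
parts.price | n
9 | 1
After ORDER BY (1 rows):
parts.price | n
9 | 1

== RESULT ==
parts.price | n
9 | 1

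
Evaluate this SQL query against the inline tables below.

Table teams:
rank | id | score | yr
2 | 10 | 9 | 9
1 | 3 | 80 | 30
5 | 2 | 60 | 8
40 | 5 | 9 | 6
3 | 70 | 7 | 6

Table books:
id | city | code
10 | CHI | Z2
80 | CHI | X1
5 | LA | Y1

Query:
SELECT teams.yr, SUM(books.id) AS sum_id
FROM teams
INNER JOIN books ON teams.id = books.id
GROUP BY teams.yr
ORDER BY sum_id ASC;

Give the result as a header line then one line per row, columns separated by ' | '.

After JOIN books (2 rows):
teams.rank | teams.id | teams.score | teams.yr | books.id | books.city | books.code
2 | 10 | 9 | 9 | 10 | CHI | Z2
40 | 5 | 9 | 6 | 5 | LA | Y1
After GROUP BY (2 rows):
teams.yr | sum_id
9 | 10
6 | 5
After ORDER BY (2 rows):
teams.yr | sum_id
6 | 5
9 | 10

== RESULT ==
teams.yr | sum_id
6 | 5
9 | 10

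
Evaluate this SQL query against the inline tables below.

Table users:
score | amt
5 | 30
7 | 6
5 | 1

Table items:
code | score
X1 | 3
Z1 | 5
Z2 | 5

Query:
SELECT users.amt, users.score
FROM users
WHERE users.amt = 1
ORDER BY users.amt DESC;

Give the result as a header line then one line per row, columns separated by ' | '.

== RESULT ==
users.amt | users.score
1 | 5

Derivation:
After WHERE (1 rows):
users.score | users.amt
5 | 1
After SELECT (1 rows):
users.amt | users.score
1 | 5
After ORDER BY (1 rows):
users.amt | users.score
1 | 5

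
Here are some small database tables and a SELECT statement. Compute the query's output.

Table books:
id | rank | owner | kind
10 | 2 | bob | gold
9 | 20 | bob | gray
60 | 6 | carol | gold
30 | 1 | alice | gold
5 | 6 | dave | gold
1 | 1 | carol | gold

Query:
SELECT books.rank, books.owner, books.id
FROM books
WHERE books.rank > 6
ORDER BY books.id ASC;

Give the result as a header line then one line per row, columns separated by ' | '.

== RESULT ==
books.rank | books.owner | books.id
20 | bob | 9

Derivation:
After WHERE (1 rows):
books.id | books.rank | books.owner | books.kind
9 | 20 | bob | gray
After SELECT (1 rows):
books.rank | books.owner | books.id
20 | bob | 9
After ORDER BY (1 rows):
books.rank | books.owner | books.id
20 | bob | 9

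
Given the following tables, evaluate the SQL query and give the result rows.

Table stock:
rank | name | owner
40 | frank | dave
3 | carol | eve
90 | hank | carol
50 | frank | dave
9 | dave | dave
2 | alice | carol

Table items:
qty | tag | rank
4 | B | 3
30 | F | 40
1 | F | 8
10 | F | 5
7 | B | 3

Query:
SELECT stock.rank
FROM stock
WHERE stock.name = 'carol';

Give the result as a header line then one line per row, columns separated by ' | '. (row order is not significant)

After WHERE (1 rows):
stock.rank | stock.name | stock.owner
3 | carol | eve
After SELECT (1 rows):
stock.rank
3

== RESULT ==
stock.rank
3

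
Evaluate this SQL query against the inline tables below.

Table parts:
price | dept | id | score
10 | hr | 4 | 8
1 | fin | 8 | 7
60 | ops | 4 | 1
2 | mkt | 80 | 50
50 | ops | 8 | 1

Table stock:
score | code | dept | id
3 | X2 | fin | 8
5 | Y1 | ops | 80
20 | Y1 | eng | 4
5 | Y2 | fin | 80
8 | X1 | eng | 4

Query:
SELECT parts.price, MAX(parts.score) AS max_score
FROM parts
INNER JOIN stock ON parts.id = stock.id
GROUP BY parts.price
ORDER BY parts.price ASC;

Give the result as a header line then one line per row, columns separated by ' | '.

After JOIN stock (8 rows):
parts.price | parts.dept | parts.id | parts.score | stock.score | stock.code | stock.dept | stock.id
10 | hr | 4 | 8 | 20 | Y1 | eng | 4
10 | hr | 4 | 8 | 8 | X1 | eng | 4
1 | fin | 8 | 7 | 3 | X2 | fin | 8
60 | ops | 4 | 1 | 20 | Y1 | eng | 4
60 | ops | 4 | 1 | 8 | X1 | eng | 4
2 | mkt | 80 | 50 | 5 | Y1 | ops | 80
2 | mkt | 80 | 50 | 5 | Y2 | fin | 80
50 | ops | 8 | 1 | 3 | X2 | fin | 8
After GROUP BY (5 rows):
parts.price | max_score
10 | 8
1 | 7
60 | 1
2 | 50
50 | 1
After ORDER BY (5 rows):
parts.price | max_score
1 | 7
2 | 50
10 | 8
50 | 1
60 | 1

== RESULT ==
parts.price | max_score
1 | 7
2 | 50
10 | 8
50 | 1
60 | 1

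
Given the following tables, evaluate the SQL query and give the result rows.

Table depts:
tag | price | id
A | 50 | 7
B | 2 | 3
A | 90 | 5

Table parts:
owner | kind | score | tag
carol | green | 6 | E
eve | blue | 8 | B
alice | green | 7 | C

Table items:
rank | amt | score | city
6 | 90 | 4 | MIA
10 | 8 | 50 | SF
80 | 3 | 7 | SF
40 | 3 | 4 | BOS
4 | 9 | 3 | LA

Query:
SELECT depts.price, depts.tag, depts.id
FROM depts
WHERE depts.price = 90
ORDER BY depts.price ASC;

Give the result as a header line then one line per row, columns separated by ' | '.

== RESULT ==
depts.price | depts.tag | depts.id
90 | A | 5

Derivation:
After WHERE (1 rows):
depts.tag | depts.price | depts.id
A | 90 | 5
After SELECT (1 rows):
depts.price | depts.tag | depts.id
90 | A | 5
After ORDER BY (1 rows):
depts.price | depts.tag | depts.id
90 | A | 5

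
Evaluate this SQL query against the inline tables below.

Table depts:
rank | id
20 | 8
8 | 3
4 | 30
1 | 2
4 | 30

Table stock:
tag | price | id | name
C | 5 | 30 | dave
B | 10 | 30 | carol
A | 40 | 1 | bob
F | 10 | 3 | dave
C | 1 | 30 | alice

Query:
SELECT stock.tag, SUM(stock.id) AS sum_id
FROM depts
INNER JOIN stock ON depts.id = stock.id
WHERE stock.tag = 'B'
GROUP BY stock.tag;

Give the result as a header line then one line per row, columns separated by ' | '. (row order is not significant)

After JOIN stock (7 rows):
depts.rank | depts.id | stock.tag | stock.price | stock.id | stock.name
8 | 3 | F | 10 | 3 | dave
4 | 30 | C | 5 | 30 | dave
4 | 30 | B | 10 | 30 | carol
4 | 30 | C | 1 | 30 | alice
4 | 30 | C | 5 | 30 | dave
4 | 30 | B | 10 | 30 | carol
4 | 30 | C | 1 | 30 | alice
After WHERE (2 rows):
depts.rank | depts.id | stock.tag | stock.price | stock.id | stock.name
4 | 30 | B | 10 | 30 | carol
4 | 30 | B | 10 | 30 | carol
After GROUP BY (1 rows):
stock.tag | sum_id
B | 60

== RESULT ==
stock.tag | sum_id
B | 60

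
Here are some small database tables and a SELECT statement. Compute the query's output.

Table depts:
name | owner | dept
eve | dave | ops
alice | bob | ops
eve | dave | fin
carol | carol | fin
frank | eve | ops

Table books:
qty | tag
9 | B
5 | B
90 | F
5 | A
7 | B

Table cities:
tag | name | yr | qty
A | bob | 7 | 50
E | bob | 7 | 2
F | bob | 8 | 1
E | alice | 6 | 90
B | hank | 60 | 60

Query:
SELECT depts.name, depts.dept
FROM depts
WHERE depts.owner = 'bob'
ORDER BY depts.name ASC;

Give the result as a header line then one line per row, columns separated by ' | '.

== RESULT ==
depts.name | depts.dept
alice | ops

Derivation:
After WHERE (1 rows):
depts.name | depts.owner | depts.dept
alice | bob | ops
After SELECT (1 rows):
depts.name | depts.dept
alice | ops
After ORDER BY (1 rows):
depts.name | depts.dept
alice | ops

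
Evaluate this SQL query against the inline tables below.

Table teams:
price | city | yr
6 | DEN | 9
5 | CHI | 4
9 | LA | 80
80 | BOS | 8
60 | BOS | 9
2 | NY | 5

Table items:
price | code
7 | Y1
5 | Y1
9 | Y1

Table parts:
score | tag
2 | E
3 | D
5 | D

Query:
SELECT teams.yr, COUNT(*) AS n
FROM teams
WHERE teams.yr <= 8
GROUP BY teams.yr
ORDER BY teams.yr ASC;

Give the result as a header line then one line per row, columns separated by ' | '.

After WHERE (3 rows):
teams.price | teams.city | teams.yr
5 | CHI | 4
80 | BOS | 8
2 | NY | 5
After GROUP BY (3 rows):
teams.yr | n
4 | 1
8 | 1
5 | 1
After ORDER BY (3 rows):
teams.yr | n
4 | 1
5 | 1
8 | 1

== RESULT ==
teams.yr | n
4 | 1
5 | 1
8 | 1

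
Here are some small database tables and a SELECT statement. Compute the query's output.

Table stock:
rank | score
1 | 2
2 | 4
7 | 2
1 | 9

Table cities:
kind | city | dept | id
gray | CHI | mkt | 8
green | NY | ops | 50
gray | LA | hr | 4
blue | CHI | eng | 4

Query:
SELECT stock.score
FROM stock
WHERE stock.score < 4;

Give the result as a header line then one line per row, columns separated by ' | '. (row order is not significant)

After WHERE (2 rows):
stock.rank | stock.score
1 | 2
7 | 2
After SELECT (2 rows):
stock.score
2
2

== RESULT ==
stock.score
2
2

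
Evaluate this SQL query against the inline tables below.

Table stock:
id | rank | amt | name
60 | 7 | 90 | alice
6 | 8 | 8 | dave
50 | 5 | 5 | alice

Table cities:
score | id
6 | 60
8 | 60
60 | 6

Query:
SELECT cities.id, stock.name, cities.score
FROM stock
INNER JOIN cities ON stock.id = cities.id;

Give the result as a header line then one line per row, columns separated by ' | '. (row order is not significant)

== RESULT ==
cities.id | stock.name | cities.score
60 | alice | 6
60 | alice | 8
6 | dave | 60

Derivation:
After JOIN cities (3 rows):
stock.id | stock.rank | stock.amt | stock.name | cities.score | cities.id
60 | 7 | 90 | alice | 6 | 60
60 | 7 | 90 | alice | 8 | 60
6 | 8 | 8 | dave | 60 | 6
After SELECT (3 rows):
cities.id | stock.name | cities.score
60 | alice | 6
60 | alice | 8
6 | dave | 60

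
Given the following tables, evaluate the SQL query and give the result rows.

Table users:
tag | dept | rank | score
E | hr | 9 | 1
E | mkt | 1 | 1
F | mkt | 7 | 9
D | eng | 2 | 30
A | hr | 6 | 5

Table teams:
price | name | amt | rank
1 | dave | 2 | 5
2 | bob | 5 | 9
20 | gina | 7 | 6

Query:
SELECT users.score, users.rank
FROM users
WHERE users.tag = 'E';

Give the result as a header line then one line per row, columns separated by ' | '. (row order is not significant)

== RESULT ==
users.score | users.rank
1 | 9
1 | 1

Derivation:
After WHERE (2 rows):
users.tag | users.dept | users.rank | users.score
E | hr | 9 | 1
E | mkt | 1 | 1
After SELECT (2 rows):
users.score | users.rank
1 | 9
1 | 1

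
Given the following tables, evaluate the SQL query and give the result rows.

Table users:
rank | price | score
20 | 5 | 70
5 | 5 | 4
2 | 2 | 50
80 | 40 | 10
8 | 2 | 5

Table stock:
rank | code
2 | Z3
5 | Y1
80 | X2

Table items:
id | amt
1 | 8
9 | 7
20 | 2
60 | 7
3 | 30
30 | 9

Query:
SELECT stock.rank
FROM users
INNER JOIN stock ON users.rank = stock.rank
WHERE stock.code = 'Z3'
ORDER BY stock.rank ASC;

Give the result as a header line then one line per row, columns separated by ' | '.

== RESULT ==
stock.rank
2

Derivation:
After JOIN stock (3 rows):
users.rank | users.price | users.score | stock.rank | stock.code
5 | 5 | 4 | 5 | Y1
2 | 2 | 50 | 2 | Z3
80 | 40 | 10 | 80 | X2
After WHERE (1 rows):
users.rank | users.price | users.score | stock.rank | stock.code
2 | 2 | 50 | 2 | Z3
After SELECT (1 rows):
stock.rank
2
After ORDER BY (1 rows):
stock.rank
2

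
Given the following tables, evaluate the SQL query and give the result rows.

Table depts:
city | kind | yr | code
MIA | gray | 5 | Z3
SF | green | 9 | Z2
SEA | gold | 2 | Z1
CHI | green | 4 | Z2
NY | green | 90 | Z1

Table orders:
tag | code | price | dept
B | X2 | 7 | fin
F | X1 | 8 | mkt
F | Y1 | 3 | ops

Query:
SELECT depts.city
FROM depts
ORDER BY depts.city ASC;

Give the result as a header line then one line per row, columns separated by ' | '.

After SELECT (5 rows):
depts.city
MIA
SF
SEA
CHI
NY
After ORDER BY (5 rows):
depts.city
CHI
MIA
NY
SEA
SF

== RESULT ==
depts.city
CHI
MIA
NY
SEA
SF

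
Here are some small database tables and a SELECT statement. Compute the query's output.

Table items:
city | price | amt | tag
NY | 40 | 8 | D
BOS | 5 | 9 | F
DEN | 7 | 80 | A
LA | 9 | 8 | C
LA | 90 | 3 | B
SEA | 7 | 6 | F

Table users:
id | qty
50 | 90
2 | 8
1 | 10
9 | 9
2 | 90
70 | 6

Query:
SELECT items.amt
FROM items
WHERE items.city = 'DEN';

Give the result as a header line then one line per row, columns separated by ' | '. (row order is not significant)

== RESULT ==
items.amt
80

Derivation:
After WHERE (1 rows):
items.city | items.price | items.amt | items.tag
DEN | 7 | 80 | A
After SELECT (1 rows):
items.amt
80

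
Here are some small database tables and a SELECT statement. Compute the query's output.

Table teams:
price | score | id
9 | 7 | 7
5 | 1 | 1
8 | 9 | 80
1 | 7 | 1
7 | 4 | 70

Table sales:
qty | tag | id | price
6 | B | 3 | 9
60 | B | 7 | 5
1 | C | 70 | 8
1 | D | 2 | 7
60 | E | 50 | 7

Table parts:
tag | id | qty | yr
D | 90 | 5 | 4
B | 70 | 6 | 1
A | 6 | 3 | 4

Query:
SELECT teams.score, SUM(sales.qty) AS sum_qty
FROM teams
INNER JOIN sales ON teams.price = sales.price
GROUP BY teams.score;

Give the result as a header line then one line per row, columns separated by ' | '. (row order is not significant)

After JOIN sales (5 rows):
teams.price | teams.score | teams.id | sales.qty | sales.tag | sales.id | sales.price
9 | 7 | 7 | 6 | B | 3 | 9
5 | 1 | 1 | 60 | B | 7 | 5
8 | 9 | 80 | 1 | C | 70 | 8
7 | 4 | 70 | 1 | D | 2 | 7
7 | 4 | 70 | 60 | E | 50 | 7
After GROUP BY (4 rows):
teams.score | sum_qty
7 | 6
1 | 60
9 | 1
4 | 61

== RESULT ==
teams.score | sum_qty
7 | 6
1 | 60
9 | 1
4 | 61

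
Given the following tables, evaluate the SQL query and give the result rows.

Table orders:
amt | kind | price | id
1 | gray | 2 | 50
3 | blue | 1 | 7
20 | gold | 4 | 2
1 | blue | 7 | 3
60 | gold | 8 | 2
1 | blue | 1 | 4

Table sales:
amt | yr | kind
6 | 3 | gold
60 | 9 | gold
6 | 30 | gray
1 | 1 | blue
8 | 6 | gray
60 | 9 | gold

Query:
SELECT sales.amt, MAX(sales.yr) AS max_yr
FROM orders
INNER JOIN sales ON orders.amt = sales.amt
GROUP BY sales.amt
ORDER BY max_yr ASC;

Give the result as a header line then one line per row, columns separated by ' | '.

== RESULT ==
sales.amt | max_yr
1 | 1
60 | 9

Derivation:
After JOIN sales (5 rows):
orders.amt | orders.kind | orders.price | orders.id | sales.amt | sales.yr | sales.kind
1 | gray | 2 | 50 | 1 | 1 | blue
1 | blue | 7 | 3 | 1 | 1 | blue
60 | gold | 8 | 2 | 60 | 9 | gold
60 | gold | 8 | 2 | 60 | 9 | gold
1 | blue | 1 | 4 | 1 | 1 | blue
After GROUP BY (2 rows):
sales.amt | max_yr
1 | 1
60 | 9
After ORDER BY (2 rows):
sales.amt | max_yr
1 | 1
60 | 9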